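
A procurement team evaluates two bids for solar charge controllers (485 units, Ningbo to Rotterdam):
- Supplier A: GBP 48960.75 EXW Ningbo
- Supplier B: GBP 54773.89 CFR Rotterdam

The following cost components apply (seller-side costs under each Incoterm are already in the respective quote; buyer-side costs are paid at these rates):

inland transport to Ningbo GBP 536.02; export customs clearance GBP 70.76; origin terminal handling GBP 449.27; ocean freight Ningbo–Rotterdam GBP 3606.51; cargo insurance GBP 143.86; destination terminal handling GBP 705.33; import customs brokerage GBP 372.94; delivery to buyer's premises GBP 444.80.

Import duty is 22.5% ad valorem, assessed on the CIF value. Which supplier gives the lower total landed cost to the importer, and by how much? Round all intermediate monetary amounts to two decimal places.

Supplier A is cheaper by GBP 1409.46

Supplier A (EXW):
CIF value = EXW price + inland to port + export clearance + origin terminal + freight + insurance = 48960.75 + 536.02 + 70.76 + 449.27 + 3606.51 + 143.86 = 53767.17
Import duty = 53767.17 × 22.5% = 12097.61
Buyer bears (A): 536.02 + 70.76 + 449.27 + 3606.51 + 143.86 + 705.33 + 372.94 + 444.80 = 6329.49
Landed cost (A) = invoice 48960.75 + 6329.49 + duty 12097.61 = 67387.85
Supplier B (CFR):
CIF value = CFR price + insurance = 54773.89 + 143.86 = 54917.75
Import duty = 54917.75 × 22.5% = 12356.49
Buyer bears (B): 143.86 + 705.33 + 372.94 + 444.80 = 1666.93
Landed cost (B) = invoice 54773.89 + 1666.93 + duty 12356.49 = 68797.31
Difference = |67387.85 − 68797.31| = 1409.46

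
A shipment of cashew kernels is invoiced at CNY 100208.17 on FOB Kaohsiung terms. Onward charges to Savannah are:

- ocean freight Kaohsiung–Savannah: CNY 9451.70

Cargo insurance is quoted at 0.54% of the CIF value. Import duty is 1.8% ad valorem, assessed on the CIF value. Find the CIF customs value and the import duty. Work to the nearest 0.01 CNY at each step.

Let C be the CIF value. C = FOB price + freight + 0.54% × C
C − 0.54% × C = 100208.17 + 9451.70
0.9946 × C = 109659.87
C = 109659.87 / 0.9946 = 110255.25
Insurance premium = 0.54% × 110255.25 = 595.38
Import duty = 110255.25 × 1.8% = 1984.59

CIF value: CNY 110255.25; import duty: CNY 1984.59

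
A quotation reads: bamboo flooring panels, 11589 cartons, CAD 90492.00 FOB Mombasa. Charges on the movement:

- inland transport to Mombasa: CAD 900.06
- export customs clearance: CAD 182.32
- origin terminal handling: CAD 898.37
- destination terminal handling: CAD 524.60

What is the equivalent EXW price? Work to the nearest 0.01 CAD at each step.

Not relevant to the conversion: destination terminal — on the buyer under both terms; not part of either seller's price.
From FOB to EXW, the seller no longer bears: inland to port, export clearance, origin terminal.
EXW price = 90492.00 − 900.06 − 182.32 − 898.37 = 88511.25

EXW price: CAD 88511.25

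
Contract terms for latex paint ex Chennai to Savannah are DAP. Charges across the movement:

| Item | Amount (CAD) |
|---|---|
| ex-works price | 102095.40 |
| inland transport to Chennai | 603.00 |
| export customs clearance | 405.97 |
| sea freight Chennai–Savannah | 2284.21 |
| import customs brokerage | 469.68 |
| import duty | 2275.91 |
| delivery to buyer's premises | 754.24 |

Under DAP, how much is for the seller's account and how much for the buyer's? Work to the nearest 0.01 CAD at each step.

DAP: the seller bears all costs to the named destination except import duty and clearance.
Seller's account: goods 102095.40 + inland to port 603.00 + export clearance 405.97 + freight 2284.21 + delivery 754.24 = 106142.82
Buyer's account: brokerage 469.68 + duty 2275.91 = 2745.59

Seller: CAD 106142.82; buyer: CAD 2745.59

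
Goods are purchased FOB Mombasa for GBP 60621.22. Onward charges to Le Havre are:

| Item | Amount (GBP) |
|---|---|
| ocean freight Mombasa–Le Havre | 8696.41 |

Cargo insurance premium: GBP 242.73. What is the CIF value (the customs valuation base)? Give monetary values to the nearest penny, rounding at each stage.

CIF = FOB price + freight + insurance
CIF = 60621.22 + 8696.41 + 242.73 = 69560.36

CIF value: GBP 69560.36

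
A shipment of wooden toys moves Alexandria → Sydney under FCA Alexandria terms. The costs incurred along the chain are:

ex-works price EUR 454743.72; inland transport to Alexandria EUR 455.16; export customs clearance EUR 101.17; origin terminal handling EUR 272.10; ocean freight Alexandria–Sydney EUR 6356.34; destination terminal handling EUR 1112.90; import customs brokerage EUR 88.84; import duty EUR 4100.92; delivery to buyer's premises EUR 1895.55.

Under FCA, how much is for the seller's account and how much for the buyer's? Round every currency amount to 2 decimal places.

FCA: the seller delivers export-cleared goods to the carrier; the buyer bears costs from that point.
Seller's account: goods 454743.72 + inland to port 455.16 + export clearance 101.17 = 455300.05
Buyer's account: origin terminal 272.10 + freight 6356.34 + destination terminal 1112.90 + brokerage 88.84 + duty 4100.92 + delivery 1895.55 = 13826.65

Seller: EUR 455300.05; buyer: EUR 13826.65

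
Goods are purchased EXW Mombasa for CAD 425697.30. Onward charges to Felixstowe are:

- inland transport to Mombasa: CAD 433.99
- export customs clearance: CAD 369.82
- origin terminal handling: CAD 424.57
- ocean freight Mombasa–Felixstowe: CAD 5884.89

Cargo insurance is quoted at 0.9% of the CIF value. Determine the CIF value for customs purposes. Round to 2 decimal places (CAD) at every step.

Let C be the CIF value. C = EXW price + pre-shipment costs + freight + 0.9% × C
C − 0.9% × C = 425697.30 + 433.99 + 369.82 + 424.57 + 5884.89
0.991 × C = 432810.57
C = 432810.57 / 0.991 = 436741.24
Insurance premium = 0.9% × 436741.24 = 3930.67

CIF value: CAD 436741.24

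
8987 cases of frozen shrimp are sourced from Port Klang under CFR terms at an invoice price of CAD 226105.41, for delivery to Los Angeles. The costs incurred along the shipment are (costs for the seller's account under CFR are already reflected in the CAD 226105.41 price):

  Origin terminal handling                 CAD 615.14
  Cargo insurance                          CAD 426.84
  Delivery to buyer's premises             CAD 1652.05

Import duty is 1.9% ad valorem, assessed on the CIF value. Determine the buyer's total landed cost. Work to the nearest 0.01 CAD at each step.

CFR: the seller pays costs through ocean freight to the destination port, but not insurance.
Already in the invoice (seller's account under CFR): origin terminal — exclude.
CIF value = CFR price + insurance = 226105.41 + 426.84 = 226532.25
Import duty = 226532.25 × 1.9% = 4304.11
Buyer bears: insurance 426.84 + delivery 1652.05 + duty 4304.11 = 6383.00
Landed cost = invoice 226105.41 + 6383.00 = 232488.41

Total landed cost: CAD 232488.41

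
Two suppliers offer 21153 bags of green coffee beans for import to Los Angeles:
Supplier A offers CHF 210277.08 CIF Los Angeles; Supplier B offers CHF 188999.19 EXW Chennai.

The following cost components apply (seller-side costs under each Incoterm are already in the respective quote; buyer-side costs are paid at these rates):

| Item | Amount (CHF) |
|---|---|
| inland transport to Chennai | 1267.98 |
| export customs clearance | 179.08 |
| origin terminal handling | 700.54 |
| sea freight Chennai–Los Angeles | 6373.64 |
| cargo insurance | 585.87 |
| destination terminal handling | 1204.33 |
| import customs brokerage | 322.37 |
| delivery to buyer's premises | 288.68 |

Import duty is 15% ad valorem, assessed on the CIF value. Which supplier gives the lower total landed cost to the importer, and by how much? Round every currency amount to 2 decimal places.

Supplier B is cheaper by CHF 13996.39

Supplier A (CIF):
The CIF price already equals the CIF value: 210277.08
Import duty = 210277.08 × 15% = 31541.56
Buyer bears (A): 1204.33 + 322.37 + 288.68 = 1815.38
Landed cost (A) = invoice 210277.08 + 1815.38 + duty 31541.56 = 243634.02
Supplier B (EXW):
CIF value = EXW price + inland to port + export clearance + origin terminal + freight + insurance = 188999.19 + 1267.98 + 179.08 + 700.54 + 6373.64 + 585.87 = 198106.30
Import duty = 198106.30 × 15% = 29715.95
Buyer bears (B): 1267.98 + 179.08 + 700.54 + 6373.64 + 585.87 + 1204.33 + 322.37 + 288.68 = 10922.49
Landed cost (B) = invoice 188999.19 + 10922.49 + duty 29715.95 = 229637.63
Difference = |243634.02 − 229637.63| = 13996.39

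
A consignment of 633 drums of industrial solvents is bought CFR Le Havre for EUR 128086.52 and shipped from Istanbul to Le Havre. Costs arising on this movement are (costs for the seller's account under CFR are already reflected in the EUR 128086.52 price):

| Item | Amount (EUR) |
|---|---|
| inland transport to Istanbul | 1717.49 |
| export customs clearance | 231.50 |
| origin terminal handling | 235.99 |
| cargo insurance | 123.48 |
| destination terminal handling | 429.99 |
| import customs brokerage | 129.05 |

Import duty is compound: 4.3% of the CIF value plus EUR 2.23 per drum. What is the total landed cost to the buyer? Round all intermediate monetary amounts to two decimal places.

Total landed cost: EUR 135693.66

CFR: the seller pays costs through ocean freight to the destination port, but not insurance.
Already in the invoice (seller's account under CFR): inland to port, export clearance, origin terminal — exclude.
CIF value = CFR price + insurance = 128086.52 + 123.48 = 128210.00
Ad valorem component: 128210.00 × 4.3% = 5513.03
Specific component: 633 × 2.23 = 1411.59
Import duty = 5513.03 + 1411.59 = 6924.62
Buyer bears: insurance 123.48 + destination terminal 429.99 + brokerage 129.05 + duty 6924.62 = 7607.14
Landed cost = invoice 128086.52 + 7607.14 = 135693.66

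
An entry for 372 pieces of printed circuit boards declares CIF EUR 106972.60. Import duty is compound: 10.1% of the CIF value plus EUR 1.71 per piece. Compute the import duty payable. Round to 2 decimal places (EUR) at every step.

Import duty: EUR 11440.35

Ad valorem component: 106972.60 × 10.1% = 10804.23
Specific component: 372 × 1.71 = 636.12
Import duty = 10804.23 + 636.12 = 11440.35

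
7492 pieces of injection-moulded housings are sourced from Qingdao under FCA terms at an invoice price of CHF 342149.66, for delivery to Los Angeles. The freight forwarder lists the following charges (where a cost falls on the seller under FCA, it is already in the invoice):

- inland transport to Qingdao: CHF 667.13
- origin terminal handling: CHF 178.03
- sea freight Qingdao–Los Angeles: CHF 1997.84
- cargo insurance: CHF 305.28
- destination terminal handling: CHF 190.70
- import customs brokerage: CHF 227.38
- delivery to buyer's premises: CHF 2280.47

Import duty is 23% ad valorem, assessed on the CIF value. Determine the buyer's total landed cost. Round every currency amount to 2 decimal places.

FCA: the seller delivers export-cleared goods to the carrier; the buyer bears costs from that point.
Already in the invoice (seller's account under FCA): inland to port — exclude.
CIF value = FCA price + origin terminal + freight + insurance = 342149.66 + 178.03 + 1997.84 + 305.28 = 344630.81
Import duty = 344630.81 × 23% = 79265.09
Buyer bears: origin terminal 178.03 + freight 1997.84 + insurance 305.28 + destination terminal 190.70 + brokerage 227.38 + delivery 2280.47 + duty 79265.09 = 84444.79
Landed cost = invoice 342149.66 + 84444.79 = 426594.45

Total landed cost: CHF 426594.45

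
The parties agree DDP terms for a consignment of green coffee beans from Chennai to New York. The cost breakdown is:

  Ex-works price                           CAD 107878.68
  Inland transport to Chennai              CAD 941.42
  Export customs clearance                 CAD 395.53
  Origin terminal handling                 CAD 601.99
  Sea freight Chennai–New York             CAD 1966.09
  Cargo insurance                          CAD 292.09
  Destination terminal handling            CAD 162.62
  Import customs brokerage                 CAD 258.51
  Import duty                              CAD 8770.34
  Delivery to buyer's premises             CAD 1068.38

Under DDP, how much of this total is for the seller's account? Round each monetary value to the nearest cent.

DDP: the seller bears all costs including import duty.
Seller's account: goods 107878.68 + inland to port 941.42 + export clearance 395.53 + origin terminal 601.99 + freight 1966.09 + insurance 292.09 + destination terminal 162.62 + brokerage 258.51 + duty 8770.34 + delivery 1068.38 = 122335.65
Buyer's account: 0.00

Seller's account: CAD 122335.65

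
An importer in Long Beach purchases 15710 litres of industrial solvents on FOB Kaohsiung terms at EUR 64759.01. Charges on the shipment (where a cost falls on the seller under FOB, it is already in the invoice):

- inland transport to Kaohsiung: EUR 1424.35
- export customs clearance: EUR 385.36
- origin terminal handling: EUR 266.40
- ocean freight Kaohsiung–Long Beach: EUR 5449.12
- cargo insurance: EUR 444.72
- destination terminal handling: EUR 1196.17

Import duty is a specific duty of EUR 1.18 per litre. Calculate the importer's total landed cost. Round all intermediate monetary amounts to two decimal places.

Total landed cost: EUR 90386.82

FOB: the seller bears costs until goods are on board at the origin port; the buyer bears freight, insurance and all costs thereafter.
Already in the invoice (seller's account under FOB): inland to port, export clearance, origin terminal — exclude.
CIF value = FOB price + freight + insurance = 64759.01 + 5449.12 + 444.72 = 70652.85
Import duty = 15710 × 1.18 = 18537.80
Buyer bears: freight 5449.12 + insurance 444.72 + destination terminal 1196.17 + duty 18537.80 = 25627.81
Landed cost = invoice 64759.01 + 25627.81 = 90386.82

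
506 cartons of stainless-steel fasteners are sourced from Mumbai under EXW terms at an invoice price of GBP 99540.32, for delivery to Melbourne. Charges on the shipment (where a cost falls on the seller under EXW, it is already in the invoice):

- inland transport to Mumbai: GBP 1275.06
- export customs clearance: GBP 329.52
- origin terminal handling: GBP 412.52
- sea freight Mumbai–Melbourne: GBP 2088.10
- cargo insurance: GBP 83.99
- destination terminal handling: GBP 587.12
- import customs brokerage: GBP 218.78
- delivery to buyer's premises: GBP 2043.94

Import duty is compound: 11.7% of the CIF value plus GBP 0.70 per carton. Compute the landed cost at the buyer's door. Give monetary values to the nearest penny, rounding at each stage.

Total landed cost: GBP 119069.90

EXW: the seller makes goods available at their premises; the buyer bears all onward costs.
CIF value = EXW price + inland to port + export clearance + origin terminal + freight + insurance = 99540.32 + 1275.06 + 329.52 + 412.52 + 2088.10 + 83.99 = 103729.51
Ad valorem component: 103729.51 × 11.7% = 12136.35
Specific component: 506 × 0.70 = 354.20
Import duty = 12136.35 + 354.20 = 12490.55
Buyer bears: inland to port 1275.06 + export clearance 329.52 + origin terminal 412.52 + freight 2088.10 + insurance 83.99 + destination terminal 587.12 + brokerage 218.78 + delivery 2043.94 + duty 12490.55 = 19529.58
Landed cost = invoice 99540.32 + 19529.58 = 119069.90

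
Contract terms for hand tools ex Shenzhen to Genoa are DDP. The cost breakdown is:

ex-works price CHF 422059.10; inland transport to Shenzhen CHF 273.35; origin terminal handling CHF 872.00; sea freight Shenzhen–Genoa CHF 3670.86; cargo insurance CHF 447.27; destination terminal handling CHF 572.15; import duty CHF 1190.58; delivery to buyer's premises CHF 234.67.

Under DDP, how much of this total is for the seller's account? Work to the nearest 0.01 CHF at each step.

DDP: the seller bears all costs including import duty.
Seller's account: goods 422059.10 + inland to port 273.35 + origin terminal 872.00 + freight 3670.86 + insurance 447.27 + destination terminal 572.15 + duty 1190.58 + delivery 234.67 = 429319.98
Buyer's account: 0.00

Seller's account: CHF 429319.98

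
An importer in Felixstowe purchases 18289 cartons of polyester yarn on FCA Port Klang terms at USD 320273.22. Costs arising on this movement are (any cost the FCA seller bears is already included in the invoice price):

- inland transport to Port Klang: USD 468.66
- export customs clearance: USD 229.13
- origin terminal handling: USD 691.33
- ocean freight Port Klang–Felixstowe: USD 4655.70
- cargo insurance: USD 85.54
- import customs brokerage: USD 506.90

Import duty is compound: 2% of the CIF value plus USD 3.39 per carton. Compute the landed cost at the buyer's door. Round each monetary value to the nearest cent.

Total landed cost: USD 394726.52

FCA: the seller delivers export-cleared goods to the carrier; the buyer bears costs from that point.
Already in the invoice (seller's account under FCA): inland to port, export clearance — exclude.
CIF value = FCA price + origin terminal + freight + insurance = 320273.22 + 691.33 + 4655.70 + 85.54 = 325705.79
Ad valorem component: 325705.79 × 2% = 6514.12
Specific component: 18289 × 3.39 = 61999.71
Import duty = 6514.12 + 61999.71 = 68513.83
Buyer bears: origin terminal 691.33 + freight 4655.70 + insurance 85.54 + brokerage 506.90 + duty 68513.83 = 74453.30
Landed cost = invoice 320273.22 + 74453.30 = 394726.52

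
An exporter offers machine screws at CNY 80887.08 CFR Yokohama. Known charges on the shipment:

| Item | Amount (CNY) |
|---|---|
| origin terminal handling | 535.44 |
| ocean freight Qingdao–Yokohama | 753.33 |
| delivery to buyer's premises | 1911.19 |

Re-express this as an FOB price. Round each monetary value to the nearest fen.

Not relevant to the conversion: origin terminal — on the seller under both CFR and FOB; already in the CFR price and stays in the FOB price. delivery — on the buyer under both terms; not part of either seller's price.
From CFR to FOB, the seller no longer bears: freight.
FOB price = 80887.08 − 753.33 = 80133.75

FOB price: CNY 80133.75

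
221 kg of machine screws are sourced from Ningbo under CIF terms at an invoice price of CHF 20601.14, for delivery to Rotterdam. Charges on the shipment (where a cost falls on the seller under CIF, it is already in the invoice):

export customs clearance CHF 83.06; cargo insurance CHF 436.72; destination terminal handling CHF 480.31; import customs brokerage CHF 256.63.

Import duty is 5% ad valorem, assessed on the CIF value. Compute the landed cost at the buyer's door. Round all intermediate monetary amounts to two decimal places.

CIF: the seller pays costs through ocean freight and marine insurance to the destination port.
Already in the invoice (seller's account under CIF): export clearance, insurance — exclude.
The CIF price already equals the CIF value: 20601.14
Import duty = 20601.14 × 5% = 1030.06
Buyer bears: destination terminal 480.31 + brokerage 256.63 + duty 1030.06 = 1767.00
Landed cost = invoice 20601.14 + 1767.00 = 22368.14

Total landed cost: CHF 22368.14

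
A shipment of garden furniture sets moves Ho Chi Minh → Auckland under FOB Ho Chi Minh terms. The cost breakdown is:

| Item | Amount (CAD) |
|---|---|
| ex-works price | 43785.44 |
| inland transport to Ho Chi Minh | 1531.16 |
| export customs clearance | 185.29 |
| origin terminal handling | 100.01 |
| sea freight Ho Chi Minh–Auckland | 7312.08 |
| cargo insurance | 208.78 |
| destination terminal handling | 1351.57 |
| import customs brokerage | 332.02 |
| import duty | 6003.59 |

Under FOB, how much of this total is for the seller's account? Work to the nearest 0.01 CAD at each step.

Seller's account: CAD 45601.90

FOB: the seller bears costs until goods are on board at the origin port; the buyer bears freight, insurance and all costs thereafter.
Seller's account: goods 43785.44 + inland to port 1531.16 + export clearance 185.29 + origin terminal 100.01 = 45601.90
Buyer's account: freight 7312.08 + insurance 208.78 + destination terminal 1351.57 + brokerage 332.02 + duty 6003.59 = 15208.04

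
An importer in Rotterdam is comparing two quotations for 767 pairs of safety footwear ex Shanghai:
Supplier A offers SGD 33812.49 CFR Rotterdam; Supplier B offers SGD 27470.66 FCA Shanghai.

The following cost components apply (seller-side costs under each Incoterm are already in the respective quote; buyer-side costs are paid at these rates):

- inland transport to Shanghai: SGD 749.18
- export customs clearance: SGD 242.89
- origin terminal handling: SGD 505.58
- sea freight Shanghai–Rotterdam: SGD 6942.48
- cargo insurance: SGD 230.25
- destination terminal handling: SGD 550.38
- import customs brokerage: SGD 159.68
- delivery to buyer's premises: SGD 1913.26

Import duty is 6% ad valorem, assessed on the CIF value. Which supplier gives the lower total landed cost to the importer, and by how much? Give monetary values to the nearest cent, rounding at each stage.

Supplier A (CFR):
CIF value = CFR price + insurance = 33812.49 + 230.25 = 34042.74
Import duty = 34042.74 × 6% = 2042.56
Buyer bears (A): 230.25 + 550.38 + 159.68 + 1913.26 = 2853.57
Landed cost (A) = invoice 33812.49 + 2853.57 + duty 2042.56 = 38708.62
Supplier B (FCA):
CIF value = FCA price + origin terminal + freight + insurance = 27470.66 + 505.58 + 6942.48 + 230.25 = 35148.97
Import duty = 35148.97 × 6% = 2108.94
Buyer bears (B): 505.58 + 6942.48 + 230.25 + 550.38 + 159.68 + 1913.26 = 10301.63
Landed cost (B) = invoice 27470.66 + 10301.63 + duty 2108.94 = 39881.23
Difference = |38708.62 − 39881.23| = 1172.61

Supplier A is cheaper by SGD 1172.61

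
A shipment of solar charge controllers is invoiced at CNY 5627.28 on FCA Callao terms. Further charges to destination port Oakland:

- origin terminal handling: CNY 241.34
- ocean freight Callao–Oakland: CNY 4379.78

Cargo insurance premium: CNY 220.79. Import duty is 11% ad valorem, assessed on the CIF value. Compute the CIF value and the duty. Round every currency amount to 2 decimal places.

CIF = FCA price + pre-shipment costs + freight + insurance
CIF = 5627.28 + 241.34 + 4379.78 + 220.79 = 10469.19
Import duty = 10469.19 × 11% = 1151.61

CIF value: CNY 10469.19; import duty: CNY 1151.61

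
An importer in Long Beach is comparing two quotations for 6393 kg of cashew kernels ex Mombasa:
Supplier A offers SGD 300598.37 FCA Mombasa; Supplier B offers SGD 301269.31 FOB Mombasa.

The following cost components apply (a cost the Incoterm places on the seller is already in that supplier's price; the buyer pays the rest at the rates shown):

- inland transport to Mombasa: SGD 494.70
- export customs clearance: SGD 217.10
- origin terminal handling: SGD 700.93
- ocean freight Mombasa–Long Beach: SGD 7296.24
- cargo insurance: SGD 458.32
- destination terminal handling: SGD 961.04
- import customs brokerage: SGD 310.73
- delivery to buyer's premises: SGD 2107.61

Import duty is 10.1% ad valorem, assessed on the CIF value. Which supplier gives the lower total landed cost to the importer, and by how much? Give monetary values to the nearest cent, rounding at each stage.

Supplier B is cheaper by SGD 33.02

Supplier A (FCA):
CIF value = FCA price + origin terminal + freight + insurance = 300598.37 + 700.93 + 7296.24 + 458.32 = 309053.86
Import duty = 309053.86 × 10.1% = 31214.44
Buyer bears (A): 700.93 + 7296.24 + 458.32 + 961.04 + 310.73 + 2107.61 = 11834.87
Landed cost (A) = invoice 300598.37 + 11834.87 + duty 31214.44 = 343647.68
Supplier B (FOB):
CIF value = FOB price + freight + insurance = 301269.31 + 7296.24 + 458.32 = 309023.87
Import duty = 309023.87 × 10.1% = 31211.41
Buyer bears (B): 7296.24 + 458.32 + 961.04 + 310.73 + 2107.61 = 11133.94
Landed cost (B) = invoice 301269.31 + 11133.94 + duty 31211.41 = 343614.66
Difference = |343647.68 − 343614.66| = 33.02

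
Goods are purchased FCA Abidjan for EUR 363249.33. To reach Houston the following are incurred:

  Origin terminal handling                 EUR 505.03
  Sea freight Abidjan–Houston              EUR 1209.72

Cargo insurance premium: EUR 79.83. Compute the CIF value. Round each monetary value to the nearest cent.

CIF = FCA price + pre-shipment costs + freight + insurance
CIF = 363249.33 + 505.03 + 1209.72 + 79.83 = 365043.91

CIF value: EUR 365043.91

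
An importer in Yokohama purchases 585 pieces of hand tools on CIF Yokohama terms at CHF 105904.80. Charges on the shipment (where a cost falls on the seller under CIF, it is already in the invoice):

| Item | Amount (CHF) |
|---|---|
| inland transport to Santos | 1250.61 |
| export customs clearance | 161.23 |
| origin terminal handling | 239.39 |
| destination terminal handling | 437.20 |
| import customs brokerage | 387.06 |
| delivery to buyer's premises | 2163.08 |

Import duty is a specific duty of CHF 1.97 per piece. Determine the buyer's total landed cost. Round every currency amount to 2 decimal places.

Total landed cost: CHF 110044.59

CIF: the seller pays costs through ocean freight and marine insurance to the destination port.
Already in the invoice (seller's account under CIF): inland to port, export clearance, origin terminal — exclude.
The CIF price already equals the CIF value: 105904.80
Import duty = 585 × 1.97 = 1152.45
Buyer bears: destination terminal 437.20 + brokerage 387.06 + delivery 2163.08 + duty 1152.45 = 4139.79
Landed cost = invoice 105904.80 + 4139.79 = 110044.59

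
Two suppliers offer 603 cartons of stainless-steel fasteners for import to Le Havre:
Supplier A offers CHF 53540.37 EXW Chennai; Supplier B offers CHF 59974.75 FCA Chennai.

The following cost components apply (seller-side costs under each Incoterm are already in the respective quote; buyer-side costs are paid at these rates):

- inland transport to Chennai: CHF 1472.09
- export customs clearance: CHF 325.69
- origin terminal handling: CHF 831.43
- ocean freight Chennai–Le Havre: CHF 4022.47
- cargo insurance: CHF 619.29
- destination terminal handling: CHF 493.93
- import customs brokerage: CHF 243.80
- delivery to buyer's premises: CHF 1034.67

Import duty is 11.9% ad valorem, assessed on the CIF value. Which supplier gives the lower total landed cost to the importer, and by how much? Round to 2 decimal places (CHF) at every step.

Supplier A is cheaper by CHF 5188.35

Supplier A (EXW):
CIF value = EXW price + inland to port + export clearance + origin terminal + freight + insurance = 53540.37 + 1472.09 + 325.69 + 831.43 + 4022.47 + 619.29 = 60811.34
Import duty = 60811.34 × 11.9% = 7236.55
Buyer bears (A): 1472.09 + 325.69 + 831.43 + 4022.47 + 619.29 + 493.93 + 243.80 + 1034.67 = 9043.37
Landed cost (A) = invoice 53540.37 + 9043.37 + duty 7236.55 = 69820.29
Supplier B (FCA):
CIF value = FCA price + origin terminal + freight + insurance = 59974.75 + 831.43 + 4022.47 + 619.29 = 65447.94
Import duty = 65447.94 × 11.9% = 7788.30
Buyer bears (B): 831.43 + 4022.47 + 619.29 + 493.93 + 243.80 + 1034.67 = 7245.59
Landed cost (B) = invoice 59974.75 + 7245.59 + duty 7788.30 = 75008.64
Difference = |69820.29 − 75008.64| = 5188.35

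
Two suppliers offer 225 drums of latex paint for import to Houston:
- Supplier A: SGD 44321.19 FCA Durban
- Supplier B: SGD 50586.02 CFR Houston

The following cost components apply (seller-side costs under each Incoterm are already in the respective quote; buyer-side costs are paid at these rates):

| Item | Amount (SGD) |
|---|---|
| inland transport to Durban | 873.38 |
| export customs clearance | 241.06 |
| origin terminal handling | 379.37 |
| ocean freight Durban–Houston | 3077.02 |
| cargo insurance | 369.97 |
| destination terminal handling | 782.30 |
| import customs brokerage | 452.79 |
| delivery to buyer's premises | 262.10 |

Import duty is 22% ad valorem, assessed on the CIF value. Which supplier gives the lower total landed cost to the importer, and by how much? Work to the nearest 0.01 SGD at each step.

Supplier A is cheaper by SGD 3426.30

Supplier A (FCA):
CIF value = FCA price + origin terminal + freight + insurance = 44321.19 + 379.37 + 3077.02 + 369.97 = 48147.55
Import duty = 48147.55 × 22% = 10592.46
Buyer bears (A): 379.37 + 3077.02 + 369.97 + 782.30 + 452.79 + 262.10 = 5323.55
Landed cost (A) = invoice 44321.19 + 5323.55 + duty 10592.46 = 60237.20
Supplier B (CFR):
CIF value = CFR price + insurance = 50586.02 + 369.97 = 50955.99
Import duty = 50955.99 × 22% = 11210.32
Buyer bears (B): 369.97 + 782.30 + 452.79 + 262.10 = 1867.16
Landed cost (B) = invoice 50586.02 + 1867.16 + duty 11210.32 = 63663.50
Difference = |60237.20 − 63663.50| = 3426.30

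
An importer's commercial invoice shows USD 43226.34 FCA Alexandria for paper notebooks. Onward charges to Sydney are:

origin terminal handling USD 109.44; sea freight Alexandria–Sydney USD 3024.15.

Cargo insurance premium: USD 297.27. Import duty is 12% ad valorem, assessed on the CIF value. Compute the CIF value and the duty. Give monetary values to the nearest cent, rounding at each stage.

CIF = FCA price + pre-shipment costs + freight + insurance
CIF = 43226.34 + 109.44 + 3024.15 + 297.27 = 46657.20
Import duty = 46657.20 × 12% = 5598.86

CIF value: USD 46657.20; import duty: USD 5598.86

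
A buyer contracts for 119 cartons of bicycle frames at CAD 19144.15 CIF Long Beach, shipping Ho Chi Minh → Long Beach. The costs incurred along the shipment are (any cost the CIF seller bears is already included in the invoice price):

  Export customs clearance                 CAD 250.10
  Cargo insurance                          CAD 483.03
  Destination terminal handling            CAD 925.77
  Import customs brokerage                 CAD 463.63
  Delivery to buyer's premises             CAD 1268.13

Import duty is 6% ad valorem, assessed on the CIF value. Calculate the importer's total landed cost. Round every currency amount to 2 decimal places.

CIF: the seller pays costs through ocean freight and marine insurance to the destination port.
Already in the invoice (seller's account under CIF): export clearance, insurance — exclude.
The CIF price already equals the CIF value: 19144.15
Import duty = 19144.15 × 6% = 1148.65
Buyer bears: destination terminal 925.77 + brokerage 463.63 + delivery 1268.13 + duty 1148.65 = 3806.18
Landed cost = invoice 19144.15 + 3806.18 = 22950.33

Total landed cost: CAD 22950.33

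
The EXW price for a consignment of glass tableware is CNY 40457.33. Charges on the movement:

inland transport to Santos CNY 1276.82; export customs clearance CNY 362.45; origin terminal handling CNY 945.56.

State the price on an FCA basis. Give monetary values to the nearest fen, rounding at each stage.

Not relevant to the conversion: origin terminal — on the buyer under both terms; not part of either seller's price.
From EXW to FCA, the seller additionally bears: inland to port, export clearance.
FCA price = 40457.33 + 1276.82 + 362.45 = 42096.60

FCA price: CNY 42096.60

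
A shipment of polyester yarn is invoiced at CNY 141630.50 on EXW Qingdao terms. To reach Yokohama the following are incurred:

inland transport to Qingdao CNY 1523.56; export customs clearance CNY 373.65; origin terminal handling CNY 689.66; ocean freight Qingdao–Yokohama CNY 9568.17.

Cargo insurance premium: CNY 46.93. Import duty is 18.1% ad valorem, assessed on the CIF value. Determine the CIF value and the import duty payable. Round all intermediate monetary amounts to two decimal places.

CIF value: CNY 153832.47; import duty: CNY 27843.68

CIF = EXW price + pre-shipment costs + freight + insurance
CIF = 141630.50 + 1523.56 + 373.65 + 689.66 + 9568.17 + 46.93 = 153832.47
Import duty = 153832.47 × 18.1% = 27843.68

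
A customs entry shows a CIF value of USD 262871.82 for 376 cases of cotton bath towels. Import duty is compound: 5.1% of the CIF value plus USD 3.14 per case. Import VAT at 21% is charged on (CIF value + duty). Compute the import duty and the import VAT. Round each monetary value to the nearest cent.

Import duty: USD 14587.10; import VAT: USD 58266.37

Ad valorem component: 262871.82 × 5.1% = 13406.46
Specific component: 376 × 3.14 = 1180.64
Import duty = 13406.46 + 1180.64 = 14587.10
VAT base = CIF + duty = 262871.82 + 14587.10 = 277458.92
Import VAT = 277458.92 × 21% = 58266.37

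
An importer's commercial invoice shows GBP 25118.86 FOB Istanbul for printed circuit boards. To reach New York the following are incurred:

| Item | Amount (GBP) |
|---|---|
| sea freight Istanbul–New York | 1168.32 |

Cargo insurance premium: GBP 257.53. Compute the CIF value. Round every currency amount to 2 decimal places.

CIF = FOB price + freight + insurance
CIF = 25118.86 + 1168.32 + 257.53 = 26544.71

CIF value: GBP 26544.71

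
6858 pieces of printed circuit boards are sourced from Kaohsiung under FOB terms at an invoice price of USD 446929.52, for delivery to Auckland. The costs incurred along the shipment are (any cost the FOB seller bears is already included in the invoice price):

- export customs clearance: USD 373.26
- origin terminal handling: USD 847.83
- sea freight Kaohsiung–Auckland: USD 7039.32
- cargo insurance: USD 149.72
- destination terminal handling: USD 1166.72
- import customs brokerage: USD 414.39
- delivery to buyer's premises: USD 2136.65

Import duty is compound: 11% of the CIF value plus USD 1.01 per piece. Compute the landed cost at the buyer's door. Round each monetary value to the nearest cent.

FOB: the seller bears costs until goods are on board at the origin port; the buyer bears freight, insurance and all costs thereafter.
Already in the invoice (seller's account under FOB): export clearance, origin terminal — exclude.
CIF value = FOB price + freight + insurance = 446929.52 + 7039.32 + 149.72 = 454118.56
Ad valorem component: 454118.56 × 11% = 49953.04
Specific component: 6858 × 1.01 = 6926.58
Import duty = 49953.04 + 6926.58 = 56879.62
Buyer bears: freight 7039.32 + insurance 149.72 + destination terminal 1166.72 + brokerage 414.39 + delivery 2136.65 + duty 56879.62 = 67786.42
Landed cost = invoice 446929.52 + 67786.42 = 514715.94

Total landed cost: USD 514715.94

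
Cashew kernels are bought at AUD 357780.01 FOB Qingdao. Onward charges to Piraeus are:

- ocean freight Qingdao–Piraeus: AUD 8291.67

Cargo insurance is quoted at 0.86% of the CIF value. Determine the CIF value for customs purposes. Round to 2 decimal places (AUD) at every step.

Let C be the CIF value. C = FOB price + freight + 0.86% × C
C − 0.86% × C = 357780.01 + 8291.67
0.9914 × C = 366071.68
C = 366071.68 / 0.9914 = 369247.21
Insurance premium = 0.86% × 369247.21 = 3175.53

CIF value: AUD 369247.21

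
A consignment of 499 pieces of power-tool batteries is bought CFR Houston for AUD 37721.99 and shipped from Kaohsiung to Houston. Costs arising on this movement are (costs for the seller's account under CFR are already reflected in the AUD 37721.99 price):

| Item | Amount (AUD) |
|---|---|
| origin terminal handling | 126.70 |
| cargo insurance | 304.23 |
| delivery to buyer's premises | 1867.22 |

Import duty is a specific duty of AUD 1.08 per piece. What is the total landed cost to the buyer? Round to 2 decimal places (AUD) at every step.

Total landed cost: AUD 40432.36

CFR: the seller pays costs through ocean freight to the destination port, but not insurance.
Already in the invoice (seller's account under CFR): origin terminal — exclude.
CIF value = CFR price + insurance = 37721.99 + 304.23 = 38026.22
Import duty = 499 × 1.08 = 538.92
Buyer bears: insurance 304.23 + delivery 1867.22 + duty 538.92 = 2710.37
Landed cost = invoice 37721.99 + 2710.37 = 40432.36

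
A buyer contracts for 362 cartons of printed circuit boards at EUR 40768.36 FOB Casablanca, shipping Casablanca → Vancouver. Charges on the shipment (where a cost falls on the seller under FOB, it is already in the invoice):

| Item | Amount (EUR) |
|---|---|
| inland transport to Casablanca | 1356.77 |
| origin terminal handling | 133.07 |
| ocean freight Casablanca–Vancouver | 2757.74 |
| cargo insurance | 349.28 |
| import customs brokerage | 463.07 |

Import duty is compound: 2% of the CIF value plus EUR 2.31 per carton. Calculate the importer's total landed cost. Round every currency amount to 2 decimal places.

Total landed cost: EUR 46052.18

FOB: the seller bears costs until goods are on board at the origin port; the buyer bears freight, insurance and all costs thereafter.
Already in the invoice (seller's account under FOB): inland to port, origin terminal — exclude.
CIF value = FOB price + freight + insurance = 40768.36 + 2757.74 + 349.28 = 43875.38
Ad valorem component: 43875.38 × 2% = 877.51
Specific component: 362 × 2.31 = 836.22
Import duty = 877.51 + 836.22 = 1713.73
Buyer bears: freight 2757.74 + insurance 349.28 + brokerage 463.07 + duty 1713.73 = 5283.82
Landed cost = invoice 40768.36 + 5283.82 = 46052.18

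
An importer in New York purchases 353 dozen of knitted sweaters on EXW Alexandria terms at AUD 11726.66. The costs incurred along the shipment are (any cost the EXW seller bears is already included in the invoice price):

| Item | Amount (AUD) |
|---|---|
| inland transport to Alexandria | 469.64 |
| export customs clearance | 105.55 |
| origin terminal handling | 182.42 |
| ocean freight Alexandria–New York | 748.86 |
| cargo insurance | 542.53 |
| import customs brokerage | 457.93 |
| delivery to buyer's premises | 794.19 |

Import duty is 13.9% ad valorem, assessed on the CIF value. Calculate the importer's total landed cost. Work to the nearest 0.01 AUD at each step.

Total landed cost: AUD 16942.60

EXW: the seller makes goods available at their premises; the buyer bears all onward costs.
CIF value = EXW price + inland to port + export clearance + origin terminal + freight + insurance = 11726.66 + 469.64 + 105.55 + 182.42 + 748.86 + 542.53 = 13775.66
Import duty = 13775.66 × 13.9% = 1914.82
Buyer bears: inland to port 469.64 + export clearance 105.55 + origin terminal 182.42 + freight 748.86 + insurance 542.53 + brokerage 457.93 + delivery 794.19 + duty 1914.82 = 5215.94
Landed cost = invoice 11726.66 + 5215.94 = 16942.60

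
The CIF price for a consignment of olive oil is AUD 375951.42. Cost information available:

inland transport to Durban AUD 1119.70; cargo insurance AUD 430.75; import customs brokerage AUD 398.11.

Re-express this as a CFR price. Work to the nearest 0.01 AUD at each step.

Not relevant to the conversion: inland to port — on the seller under both CIF and CFR; already in the CIF price and stays in the CFR price. brokerage — on the buyer under both terms; not part of either seller's price.
From CIF to CFR, the seller no longer bears: insurance.
CFR price = 375951.42 − 430.75 = 375520.67

CFR price: AUD 375520.67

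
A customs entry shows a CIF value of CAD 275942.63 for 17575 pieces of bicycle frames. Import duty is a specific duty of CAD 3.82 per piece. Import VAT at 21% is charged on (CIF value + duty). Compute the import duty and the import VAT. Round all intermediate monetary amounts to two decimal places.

Import duty: CAD 67136.50; import VAT: CAD 72046.62

Import duty = 17575 × 3.82 = 67136.50
VAT base = CIF + duty = 275942.63 + 67136.50 = 343079.13
Import VAT = 343079.13 × 21% = 72046.62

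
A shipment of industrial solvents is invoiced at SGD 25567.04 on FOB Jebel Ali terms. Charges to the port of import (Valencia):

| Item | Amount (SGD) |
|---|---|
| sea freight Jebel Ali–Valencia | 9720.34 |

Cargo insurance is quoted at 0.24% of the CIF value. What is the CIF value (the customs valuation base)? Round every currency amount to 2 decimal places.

Let C be the CIF value. C = FOB price + freight + 0.24% × C
C − 0.24% × C = 25567.04 + 9720.34
0.9976 × C = 35287.38
C = 35287.38 / 0.9976 = 35372.27
Insurance premium = 0.24% × 35372.27 = 84.89

CIF value: SGD 35372.27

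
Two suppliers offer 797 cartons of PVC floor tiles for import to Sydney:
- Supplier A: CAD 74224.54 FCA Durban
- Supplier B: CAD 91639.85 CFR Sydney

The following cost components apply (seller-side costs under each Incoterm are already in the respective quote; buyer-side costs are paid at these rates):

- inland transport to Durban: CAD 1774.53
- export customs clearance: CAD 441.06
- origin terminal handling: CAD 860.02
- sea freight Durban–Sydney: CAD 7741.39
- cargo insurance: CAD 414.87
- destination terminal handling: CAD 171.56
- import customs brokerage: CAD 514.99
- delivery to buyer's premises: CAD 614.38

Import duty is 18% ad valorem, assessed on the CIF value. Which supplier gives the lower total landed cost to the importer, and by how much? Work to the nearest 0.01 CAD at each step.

Supplier A is cheaper by CAD 10400.40

Supplier A (FCA):
CIF value = FCA price + origin terminal + freight + insurance = 74224.54 + 860.02 + 7741.39 + 414.87 = 83240.82
Import duty = 83240.82 × 18% = 14983.35
Buyer bears (A): 860.02 + 7741.39 + 414.87 + 171.56 + 514.99 + 614.38 = 10317.21
Landed cost (A) = invoice 74224.54 + 10317.21 + duty 14983.35 = 99525.10
Supplier B (CFR):
CIF value = CFR price + insurance = 91639.85 + 414.87 = 92054.72
Import duty = 92054.72 × 18% = 16569.85
Buyer bears (B): 414.87 + 171.56 + 514.99 + 614.38 = 1715.80
Landed cost (B) = invoice 91639.85 + 1715.80 + duty 16569.85 = 109925.50
Difference = |99525.10 − 109925.50| = 10400.40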